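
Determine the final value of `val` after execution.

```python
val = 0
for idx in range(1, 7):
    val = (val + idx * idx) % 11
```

Let's trace through this code step by step.

Initialize: val = 0
Entering loop: for idx in range(1, 7):

After execution: val = 3
3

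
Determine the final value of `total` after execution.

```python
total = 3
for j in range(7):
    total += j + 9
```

Let's trace through this code step by step.

Initialize: total = 3
Entering loop: for j in range(7):

After execution: total = 87
87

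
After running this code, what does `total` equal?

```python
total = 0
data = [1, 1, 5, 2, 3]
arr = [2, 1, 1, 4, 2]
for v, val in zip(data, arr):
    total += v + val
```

Let's trace through this code step by step.

Initialize: total = 0
Initialize: data = [1, 1, 5, 2, 3]
Initialize: arr = [2, 1, 1, 4, 2]
Entering loop: for v, val in zip(data, arr):

After execution: total = 22
22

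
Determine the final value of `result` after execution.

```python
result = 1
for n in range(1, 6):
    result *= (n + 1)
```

Let's trace through this code step by step.

Initialize: result = 1
Entering loop: for n in range(1, 6):

After execution: result = 720
720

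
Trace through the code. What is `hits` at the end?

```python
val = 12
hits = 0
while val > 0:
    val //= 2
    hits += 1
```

Let's trace through this code step by step.

Initialize: val = 12
Initialize: hits = 0
Entering loop: while val > 0:

After execution: hits = 4
4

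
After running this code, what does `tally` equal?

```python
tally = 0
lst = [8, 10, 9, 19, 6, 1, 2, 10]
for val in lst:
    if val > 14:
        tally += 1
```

Let's trace through this code step by step.

Initialize: tally = 0
Initialize: lst = [8, 10, 9, 19, 6, 1, 2, 10]
Entering loop: for val in lst:

After execution: tally = 1
1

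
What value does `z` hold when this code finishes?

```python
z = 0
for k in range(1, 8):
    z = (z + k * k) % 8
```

Let's trace through this code step by step.

Initialize: z = 0
Entering loop: for k in range(1, 8):

After execution: z = 4
4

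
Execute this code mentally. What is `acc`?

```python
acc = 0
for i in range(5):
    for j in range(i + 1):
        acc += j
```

Let's trace through this code step by step.

Initialize: acc = 0
Entering loop: for i in range(5):

After execution: acc = 20
20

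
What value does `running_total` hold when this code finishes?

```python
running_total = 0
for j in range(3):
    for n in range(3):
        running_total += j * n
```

Let's trace through this code step by step.

Initialize: running_total = 0
Entering loop: for j in range(3):

After execution: running_total = 9
9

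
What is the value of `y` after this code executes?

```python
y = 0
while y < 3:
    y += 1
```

Let's trace through this code step by step.

Initialize: y = 0
Entering loop: while y < 3:

After execution: y = 3
3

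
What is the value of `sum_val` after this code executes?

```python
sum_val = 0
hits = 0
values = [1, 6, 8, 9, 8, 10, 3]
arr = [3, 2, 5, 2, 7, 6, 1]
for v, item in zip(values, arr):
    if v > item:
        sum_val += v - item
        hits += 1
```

Let's trace through this code step by step.

Initialize: sum_val = 0
Initialize: hits = 0
Initialize: values = [1, 6, 8, 9, 8, 10, 3]
Initialize: arr = [3, 2, 5, 2, 7, 6, 1]
Entering loop: for v, item in zip(values, arr):

After execution: sum_val = 21
21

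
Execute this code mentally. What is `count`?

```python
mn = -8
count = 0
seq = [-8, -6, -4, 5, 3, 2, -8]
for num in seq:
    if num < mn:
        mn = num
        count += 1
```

Let's trace through this code step by step.

Initialize: mn = -8
Initialize: count = 0
Initialize: seq = [-8, -6, -4, 5, 3, 2, -8]
Entering loop: for num in seq:

After execution: count = 0
0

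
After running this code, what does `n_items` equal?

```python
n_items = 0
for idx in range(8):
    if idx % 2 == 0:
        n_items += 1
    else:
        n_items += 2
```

Let's trace through this code step by step.

Initialize: n_items = 0
Entering loop: for idx in range(8):

After execution: n_items = 12
12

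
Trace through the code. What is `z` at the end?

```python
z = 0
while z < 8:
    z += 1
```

Let's trace through this code step by step.

Initialize: z = 0
Entering loop: while z < 8:

After execution: z = 8
8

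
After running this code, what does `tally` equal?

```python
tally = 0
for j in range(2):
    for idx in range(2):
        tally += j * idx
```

Let's trace through this code step by step.

Initialize: tally = 0
Entering loop: for j in range(2):

After execution: tally = 1
1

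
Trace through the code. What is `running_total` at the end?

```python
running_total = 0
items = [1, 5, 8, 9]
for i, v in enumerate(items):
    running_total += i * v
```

Let's trace through this code step by step.

Initialize: running_total = 0
Initialize: items = [1, 5, 8, 9]
Entering loop: for i, v in enumerate(items):

After execution: running_total = 48
48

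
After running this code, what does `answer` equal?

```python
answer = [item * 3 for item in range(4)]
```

Let's trace through this code step by step.

Initialize: answer = [item * 3 for item in range(4)]

After execution: answer = [0, 3, 6, 9]
[0, 3, 6, 9]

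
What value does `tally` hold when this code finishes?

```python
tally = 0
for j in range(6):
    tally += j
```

Let's trace through this code step by step.

Initialize: tally = 0
Entering loop: for j in range(6):

After execution: tally = 15
15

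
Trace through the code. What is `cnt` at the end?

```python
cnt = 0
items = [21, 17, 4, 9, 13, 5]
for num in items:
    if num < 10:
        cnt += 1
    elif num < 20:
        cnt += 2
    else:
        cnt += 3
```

Let's trace through this code step by step.

Initialize: cnt = 0
Initialize: items = [21, 17, 4, 9, 13, 5]
Entering loop: for num in items:

After execution: cnt = 10
10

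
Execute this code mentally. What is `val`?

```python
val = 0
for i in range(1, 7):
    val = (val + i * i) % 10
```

Let's trace through this code step by step.

Initialize: val = 0
Entering loop: for i in range(1, 7):

After execution: val = 1
1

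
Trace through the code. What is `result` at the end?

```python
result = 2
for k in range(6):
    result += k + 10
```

Let's trace through this code step by step.

Initialize: result = 2
Entering loop: for k in range(6):

After execution: result = 77
77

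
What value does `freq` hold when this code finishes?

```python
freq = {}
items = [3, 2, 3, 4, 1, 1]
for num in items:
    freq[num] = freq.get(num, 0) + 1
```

Let's trace through this code step by step.

Initialize: freq = {}
Initialize: items = [3, 2, 3, 4, 1, 1]
Entering loop: for num in items:

After execution: freq = {3: 2, 2: 1, 4: 1, 1: 2}
{3: 2, 2: 1, 4: 1, 1: 2}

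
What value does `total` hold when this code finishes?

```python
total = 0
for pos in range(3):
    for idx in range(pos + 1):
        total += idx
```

Let's trace through this code step by step.

Initialize: total = 0
Entering loop: for pos in range(3):

After execution: total = 4
4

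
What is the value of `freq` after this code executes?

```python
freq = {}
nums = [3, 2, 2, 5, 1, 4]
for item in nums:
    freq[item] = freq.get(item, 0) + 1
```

Let's trace through this code step by step.

Initialize: freq = {}
Initialize: nums = [3, 2, 2, 5, 1, 4]
Entering loop: for item in nums:

After execution: freq = {3: 1, 2: 2, 5: 1, 1: 1, 4: 1}
{3: 1, 2: 2, 5: 1, 1: 1, 4: 1}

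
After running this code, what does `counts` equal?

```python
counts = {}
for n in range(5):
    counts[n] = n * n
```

Let's trace through this code step by step.

Initialize: counts = {}
Entering loop: for n in range(5):

After execution: counts = {0: 0, 1: 1, 2: 4, 3: 9, 4: 16}
{0: 0, 1: 1, 2: 4, 3: 9, 4: 16}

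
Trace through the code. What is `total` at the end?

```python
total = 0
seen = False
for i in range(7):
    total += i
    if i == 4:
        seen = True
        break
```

Let's trace through this code step by step.

Initialize: total = 0
Initialize: seen = False
Entering loop: for i in range(7):

After execution: total = 10
10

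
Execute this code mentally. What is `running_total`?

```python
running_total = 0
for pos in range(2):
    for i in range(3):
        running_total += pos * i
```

Let's trace through this code step by step.

Initialize: running_total = 0
Entering loop: for pos in range(2):

After execution: running_total = 3
3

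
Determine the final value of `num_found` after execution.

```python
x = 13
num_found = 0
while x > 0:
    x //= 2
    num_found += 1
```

Let's trace through this code step by step.

Initialize: x = 13
Initialize: num_found = 0
Entering loop: while x > 0:

After execution: num_found = 4
4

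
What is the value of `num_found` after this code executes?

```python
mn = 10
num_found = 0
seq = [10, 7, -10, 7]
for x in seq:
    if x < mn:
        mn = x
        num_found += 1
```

Let's trace through this code step by step.

Initialize: mn = 10
Initialize: num_found = 0
Initialize: seq = [10, 7, -10, 7]
Entering loop: for x in seq:

After execution: num_found = 2
2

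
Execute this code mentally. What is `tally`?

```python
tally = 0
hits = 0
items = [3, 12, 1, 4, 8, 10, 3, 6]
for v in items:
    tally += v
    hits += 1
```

Let's trace through this code step by step.

Initialize: tally = 0
Initialize: hits = 0
Initialize: items = [3, 12, 1, 4, 8, 10, 3, 6]
Entering loop: for v in items:

After execution: tally = 47
47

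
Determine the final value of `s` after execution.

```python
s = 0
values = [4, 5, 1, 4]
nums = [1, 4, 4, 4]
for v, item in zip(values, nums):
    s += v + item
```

Let's trace through this code step by step.

Initialize: s = 0
Initialize: values = [4, 5, 1, 4]
Initialize: nums = [1, 4, 4, 4]
Entering loop: for v, item in zip(values, nums):

After execution: s = 27
27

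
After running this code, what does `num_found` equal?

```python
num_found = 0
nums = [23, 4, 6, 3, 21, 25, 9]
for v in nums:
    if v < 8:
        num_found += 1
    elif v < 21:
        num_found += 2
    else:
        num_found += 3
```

Let's trace through this code step by step.

Initialize: num_found = 0
Initialize: nums = [23, 4, 6, 3, 21, 25, 9]
Entering loop: for v in nums:

After execution: num_found = 14
14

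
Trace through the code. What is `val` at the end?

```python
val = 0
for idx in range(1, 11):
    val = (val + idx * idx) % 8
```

Let's trace through this code step by step.

Initialize: val = 0
Entering loop: for idx in range(1, 11):

After execution: val = 1
1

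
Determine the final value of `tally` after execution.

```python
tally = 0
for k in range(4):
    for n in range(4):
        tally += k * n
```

Let's trace through this code step by step.

Initialize: tally = 0
Entering loop: for k in range(4):

After execution: tally = 36
36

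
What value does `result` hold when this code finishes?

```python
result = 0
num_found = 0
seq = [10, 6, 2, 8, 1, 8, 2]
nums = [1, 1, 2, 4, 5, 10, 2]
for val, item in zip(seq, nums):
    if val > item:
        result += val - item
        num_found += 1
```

Let's trace through this code step by step.

Initialize: result = 0
Initialize: num_found = 0
Initialize: seq = [10, 6, 2, 8, 1, 8, 2]
Initialize: nums = [1, 1, 2, 4, 5, 10, 2]
Entering loop: for val, item in zip(seq, nums):

After execution: result = 18
18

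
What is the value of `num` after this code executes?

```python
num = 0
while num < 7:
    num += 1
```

Let's trace through this code step by step.

Initialize: num = 0
Entering loop: while num < 7:

After execution: num = 7
7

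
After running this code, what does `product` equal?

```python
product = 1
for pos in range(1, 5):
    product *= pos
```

Let's trace through this code step by step.

Initialize: product = 1
Entering loop: for pos in range(1, 5):

After execution: product = 24
24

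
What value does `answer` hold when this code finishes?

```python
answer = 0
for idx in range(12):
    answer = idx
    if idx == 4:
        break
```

Let's trace through this code step by step.

Initialize: answer = 0
Entering loop: for idx in range(12):

After execution: answer = 4
4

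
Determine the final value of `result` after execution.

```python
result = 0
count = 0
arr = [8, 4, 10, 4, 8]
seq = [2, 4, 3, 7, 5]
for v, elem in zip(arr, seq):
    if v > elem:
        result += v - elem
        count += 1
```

Let's trace through this code step by step.

Initialize: result = 0
Initialize: count = 0
Initialize: arr = [8, 4, 10, 4, 8]
Initialize: seq = [2, 4, 3, 7, 5]
Entering loop: for v, elem in zip(arr, seq):

After execution: result = 16
16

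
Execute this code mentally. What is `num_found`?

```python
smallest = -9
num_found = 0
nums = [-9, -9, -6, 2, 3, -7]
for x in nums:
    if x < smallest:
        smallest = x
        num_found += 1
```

Let's trace through this code step by step.

Initialize: smallest = -9
Initialize: num_found = 0
Initialize: nums = [-9, -9, -6, 2, 3, -7]
Entering loop: for x in nums:

After execution: num_found = 0
0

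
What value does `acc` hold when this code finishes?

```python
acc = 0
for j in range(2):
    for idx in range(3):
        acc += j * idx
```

Let's trace through this code step by step.

Initialize: acc = 0
Entering loop: for j in range(2):

After execution: acc = 3
3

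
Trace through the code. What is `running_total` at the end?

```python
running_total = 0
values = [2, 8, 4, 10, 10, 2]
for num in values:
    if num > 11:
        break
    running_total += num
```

Let's trace through this code step by step.

Initialize: running_total = 0
Initialize: values = [2, 8, 4, 10, 10, 2]
Entering loop: for num in values:

After execution: running_total = 36
36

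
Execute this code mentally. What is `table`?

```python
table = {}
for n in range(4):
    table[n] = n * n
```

Let's trace through this code step by step.

Initialize: table = {}
Entering loop: for n in range(4):

After execution: table = {0: 0, 1: 1, 2: 4, 3: 9}
{0: 0, 1: 1, 2: 4, 3: 9}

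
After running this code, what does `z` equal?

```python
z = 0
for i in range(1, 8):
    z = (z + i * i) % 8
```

Let's trace through this code step by step.

Initialize: z = 0
Entering loop: for i in range(1, 8):

After execution: z = 4
4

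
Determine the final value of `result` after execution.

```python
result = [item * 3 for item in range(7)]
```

Let's trace through this code step by step.

Initialize: result = [item * 3 for item in range(7)]

After execution: result = [0, 3, 6, 9, 12, 15, 18]
[0, 3, 6, 9, 12, 15, 18]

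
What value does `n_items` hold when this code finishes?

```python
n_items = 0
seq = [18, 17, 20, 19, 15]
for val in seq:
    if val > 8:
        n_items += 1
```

Let's trace through this code step by step.

Initialize: n_items = 0
Initialize: seq = [18, 17, 20, 19, 15]
Entering loop: for val in seq:

After execution: n_items = 5
5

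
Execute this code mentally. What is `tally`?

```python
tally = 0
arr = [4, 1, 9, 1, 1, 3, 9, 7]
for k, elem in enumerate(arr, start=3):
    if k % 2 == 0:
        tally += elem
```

Let's trace through this code step by step.

Initialize: tally = 0
Initialize: arr = [4, 1, 9, 1, 1, 3, 9, 7]
Entering loop: for k, elem in enumerate(arr, start=3):

After execution: tally = 12
12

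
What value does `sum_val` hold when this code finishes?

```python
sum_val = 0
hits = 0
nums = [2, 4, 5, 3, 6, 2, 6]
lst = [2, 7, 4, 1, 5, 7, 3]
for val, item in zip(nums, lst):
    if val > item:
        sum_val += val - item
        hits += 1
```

Let's trace through this code step by step.

Initialize: sum_val = 0
Initialize: hits = 0
Initialize: nums = [2, 4, 5, 3, 6, 2, 6]
Initialize: lst = [2, 7, 4, 1, 5, 7, 3]
Entering loop: for val, item in zip(nums, lst):

After execution: sum_val = 7
7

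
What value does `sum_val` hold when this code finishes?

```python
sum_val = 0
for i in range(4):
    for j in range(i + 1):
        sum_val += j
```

Let's trace through this code step by step.

Initialize: sum_val = 0
Entering loop: for i in range(4):

After execution: sum_val = 10
10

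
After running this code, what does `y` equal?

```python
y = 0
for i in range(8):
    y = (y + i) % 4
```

Let's trace through this code step by step.

Initialize: y = 0
Entering loop: for i in range(8):

After execution: y = 0
0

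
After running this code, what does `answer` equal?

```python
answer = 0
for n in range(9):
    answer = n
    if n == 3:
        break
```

Let's trace through this code step by step.

Initialize: answer = 0
Entering loop: for n in range(9):

After execution: answer = 3
3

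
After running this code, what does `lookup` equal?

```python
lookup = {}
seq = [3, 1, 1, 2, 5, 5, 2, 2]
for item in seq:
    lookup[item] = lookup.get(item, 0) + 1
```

Let's trace through this code step by step.

Initialize: lookup = {}
Initialize: seq = [3, 1, 1, 2, 5, 5, 2, 2]
Entering loop: for item in seq:

After execution: lookup = {3: 1, 1: 2, 2: 3, 5: 2}
{3: 1, 1: 2, 2: 3, 5: 2}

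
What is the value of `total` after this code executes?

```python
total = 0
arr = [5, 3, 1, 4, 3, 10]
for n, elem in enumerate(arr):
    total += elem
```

Let's trace through this code step by step.

Initialize: total = 0
Initialize: arr = [5, 3, 1, 4, 3, 10]
Entering loop: for n, elem in enumerate(arr):

After execution: total = 26
26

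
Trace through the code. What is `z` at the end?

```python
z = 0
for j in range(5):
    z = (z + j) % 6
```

Let's trace through this code step by step.

Initialize: z = 0
Entering loop: for j in range(5):

After execution: z = 4
4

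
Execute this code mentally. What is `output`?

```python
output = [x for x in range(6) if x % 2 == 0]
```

Let's trace through this code step by step.

Initialize: output = [x for x in range(6) if x % 2 == 0]

After execution: output = [0, 2, 4]
[0, 2, 4]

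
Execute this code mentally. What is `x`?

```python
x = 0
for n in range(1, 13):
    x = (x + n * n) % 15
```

Let's trace through this code step by step.

Initialize: x = 0
Entering loop: for n in range(1, 13):

After execution: x = 5
5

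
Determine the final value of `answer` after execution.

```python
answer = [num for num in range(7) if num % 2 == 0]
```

Let's trace through this code step by step.

Initialize: answer = [num for num in range(7) if num % 2 == 0]

After execution: answer = [0, 2, 4, 6]
[0, 2, 4, 6]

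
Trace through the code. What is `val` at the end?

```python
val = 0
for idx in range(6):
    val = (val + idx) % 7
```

Let's trace through this code step by step.

Initialize: val = 0
Entering loop: for idx in range(6):

After execution: val = 1
1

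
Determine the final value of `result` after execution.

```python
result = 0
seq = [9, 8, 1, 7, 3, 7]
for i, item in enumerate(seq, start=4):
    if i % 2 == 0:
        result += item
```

Let's trace through this code step by step.

Initialize: result = 0
Initialize: seq = [9, 8, 1, 7, 3, 7]
Entering loop: for i, item in enumerate(seq, start=4):

After execution: result = 13
13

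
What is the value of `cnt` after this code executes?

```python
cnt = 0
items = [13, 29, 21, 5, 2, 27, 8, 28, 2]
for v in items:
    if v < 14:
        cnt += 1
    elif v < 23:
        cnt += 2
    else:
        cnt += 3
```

Let's trace through this code step by step.

Initialize: cnt = 0
Initialize: items = [13, 29, 21, 5, 2, 27, 8, 28, 2]
Entering loop: for v in items:

After execution: cnt = 16
16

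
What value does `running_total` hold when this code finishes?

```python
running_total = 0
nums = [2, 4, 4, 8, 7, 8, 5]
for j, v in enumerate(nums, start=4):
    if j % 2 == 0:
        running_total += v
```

Let's trace through this code step by step.

Initialize: running_total = 0
Initialize: nums = [2, 4, 4, 8, 7, 8, 5]
Entering loop: for j, v in enumerate(nums, start=4):

After execution: running_total = 18
18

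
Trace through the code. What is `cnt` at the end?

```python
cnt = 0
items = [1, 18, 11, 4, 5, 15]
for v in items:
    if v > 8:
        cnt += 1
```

Let's trace through this code step by step.

Initialize: cnt = 0
Initialize: items = [1, 18, 11, 4, 5, 15]
Entering loop: for v in items:

After execution: cnt = 3
3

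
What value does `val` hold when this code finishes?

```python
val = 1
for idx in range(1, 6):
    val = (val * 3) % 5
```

Let's trace through this code step by step.

Initialize: val = 1
Entering loop: for idx in range(1, 6):

After execution: val = 3
3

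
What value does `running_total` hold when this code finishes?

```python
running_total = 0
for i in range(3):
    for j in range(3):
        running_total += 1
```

Let's trace through this code step by step.

Initialize: running_total = 0
Entering loop: for i in range(3):

After execution: running_total = 9
9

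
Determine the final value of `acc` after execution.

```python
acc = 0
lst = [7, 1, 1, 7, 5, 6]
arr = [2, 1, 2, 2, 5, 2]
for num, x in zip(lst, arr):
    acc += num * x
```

Let's trace through this code step by step.

Initialize: acc = 0
Initialize: lst = [7, 1, 1, 7, 5, 6]
Initialize: arr = [2, 1, 2, 2, 5, 2]
Entering loop: for num, x in zip(lst, arr):

After execution: acc = 68
68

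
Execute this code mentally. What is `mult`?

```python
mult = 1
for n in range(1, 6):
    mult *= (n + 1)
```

Let's trace through this code step by step.

Initialize: mult = 1
Entering loop: for n in range(1, 6):

After execution: mult = 720
720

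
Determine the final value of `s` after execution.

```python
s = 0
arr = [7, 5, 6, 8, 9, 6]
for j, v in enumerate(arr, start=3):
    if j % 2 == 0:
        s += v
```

Let's trace through this code step by step.

Initialize: s = 0
Initialize: arr = [7, 5, 6, 8, 9, 6]
Entering loop: for j, v in enumerate(arr, start=3):

After execution: s = 19
19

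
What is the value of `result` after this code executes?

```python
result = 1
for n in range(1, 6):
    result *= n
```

Let's trace through this code step by step.

Initialize: result = 1
Entering loop: for n in range(1, 6):

After execution: result = 120
120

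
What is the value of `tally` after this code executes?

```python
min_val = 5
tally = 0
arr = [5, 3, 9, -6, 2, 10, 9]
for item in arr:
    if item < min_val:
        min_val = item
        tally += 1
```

Let's trace through this code step by step.

Initialize: min_val = 5
Initialize: tally = 0
Initialize: arr = [5, 3, 9, -6, 2, 10, 9]
Entering loop: for item in arr:

After execution: tally = 2
2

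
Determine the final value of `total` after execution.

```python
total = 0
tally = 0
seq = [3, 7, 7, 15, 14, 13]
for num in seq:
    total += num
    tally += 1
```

Let's trace through this code step by step.

Initialize: total = 0
Initialize: tally = 0
Initialize: seq = [3, 7, 7, 15, 14, 13]
Entering loop: for num in seq:

After execution: total = 59
59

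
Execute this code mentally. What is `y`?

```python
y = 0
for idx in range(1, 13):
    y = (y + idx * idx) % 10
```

Let's trace through this code step by step.

Initialize: y = 0
Entering loop: for idx in range(1, 13):

After execution: y = 0
0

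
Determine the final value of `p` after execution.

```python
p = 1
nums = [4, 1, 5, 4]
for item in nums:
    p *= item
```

Let's trace through this code step by step.

Initialize: p = 1
Initialize: nums = [4, 1, 5, 4]
Entering loop: for item in nums:

After execution: p = 80
80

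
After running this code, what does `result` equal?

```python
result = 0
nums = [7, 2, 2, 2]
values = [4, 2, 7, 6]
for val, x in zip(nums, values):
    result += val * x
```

Let's trace through this code step by step.

Initialize: result = 0
Initialize: nums = [7, 2, 2, 2]
Initialize: values = [4, 2, 7, 6]
Entering loop: for val, x in zip(nums, values):

After execution: result = 58
58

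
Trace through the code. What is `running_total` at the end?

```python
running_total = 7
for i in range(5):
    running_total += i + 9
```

Let's trace through this code step by step.

Initialize: running_total = 7
Entering loop: for i in range(5):

After execution: running_total = 62
62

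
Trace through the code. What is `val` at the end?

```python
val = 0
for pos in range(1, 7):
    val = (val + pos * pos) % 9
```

Let's trace through this code step by step.

Initialize: val = 0
Entering loop: for pos in range(1, 7):

After execution: val = 1
1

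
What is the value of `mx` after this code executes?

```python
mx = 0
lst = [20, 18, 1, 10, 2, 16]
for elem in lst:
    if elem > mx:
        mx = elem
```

Let's trace through this code step by step.

Initialize: mx = 0
Initialize: lst = [20, 18, 1, 10, 2, 16]
Entering loop: for elem in lst:

After execution: mx = 20
20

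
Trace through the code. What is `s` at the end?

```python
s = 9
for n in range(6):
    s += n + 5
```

Let's trace through this code step by step.

Initialize: s = 9
Entering loop: for n in range(6):

After execution: s = 54
54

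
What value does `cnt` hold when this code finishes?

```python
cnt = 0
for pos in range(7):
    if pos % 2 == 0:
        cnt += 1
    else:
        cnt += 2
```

Let's trace through this code step by step.

Initialize: cnt = 0
Entering loop: for pos in range(7):

After execution: cnt = 10
10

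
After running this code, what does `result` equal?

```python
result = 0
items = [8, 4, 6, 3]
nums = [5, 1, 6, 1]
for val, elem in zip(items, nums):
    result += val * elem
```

Let's trace through this code step by step.

Initialize: result = 0
Initialize: items = [8, 4, 6, 3]
Initialize: nums = [5, 1, 6, 1]
Entering loop: for val, elem in zip(items, nums):

After execution: result = 83
83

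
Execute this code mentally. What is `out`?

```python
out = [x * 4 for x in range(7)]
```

Let's trace through this code step by step.

Initialize: out = [x * 4 for x in range(7)]

After execution: out = [0, 4, 8, 12, 16, 20, 24]
[0, 4, 8, 12, 16, 20, 24]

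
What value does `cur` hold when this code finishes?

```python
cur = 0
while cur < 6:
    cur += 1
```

Let's trace through this code step by step.

Initialize: cur = 0
Entering loop: while cur < 6:

After execution: cur = 6
6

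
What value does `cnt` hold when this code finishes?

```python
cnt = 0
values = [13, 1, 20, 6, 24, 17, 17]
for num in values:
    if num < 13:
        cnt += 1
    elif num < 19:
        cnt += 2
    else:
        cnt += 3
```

Let's trace through this code step by step.

Initialize: cnt = 0
Initialize: values = [13, 1, 20, 6, 24, 17, 17]
Entering loop: for num in values:

After execution: cnt = 14
14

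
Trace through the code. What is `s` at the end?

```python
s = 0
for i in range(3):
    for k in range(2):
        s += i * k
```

Let's trace through this code step by step.

Initialize: s = 0
Entering loop: for i in range(3):

After execution: s = 3
3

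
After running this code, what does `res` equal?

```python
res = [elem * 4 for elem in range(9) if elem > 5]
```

Let's trace through this code step by step.

Initialize: res = [elem * 4 for elem in range(9) if elem > 5]

After execution: res = [24, 28, 32]
[24, 28, 32]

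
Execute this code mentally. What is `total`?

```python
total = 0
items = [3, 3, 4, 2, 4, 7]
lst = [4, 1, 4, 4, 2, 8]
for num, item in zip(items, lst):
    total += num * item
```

Let's trace through this code step by step.

Initialize: total = 0
Initialize: items = [3, 3, 4, 2, 4, 7]
Initialize: lst = [4, 1, 4, 4, 2, 8]
Entering loop: for num, item in zip(items, lst):

After execution: total = 103
103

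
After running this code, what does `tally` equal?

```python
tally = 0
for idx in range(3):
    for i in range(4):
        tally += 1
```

Let's trace through this code step by step.

Initialize: tally = 0
Entering loop: for idx in range(3):

After execution: tally = 12
12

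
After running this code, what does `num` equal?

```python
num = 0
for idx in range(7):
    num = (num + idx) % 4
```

Let's trace through this code step by step.

Initialize: num = 0
Entering loop: for idx in range(7):

After execution: num = 1
1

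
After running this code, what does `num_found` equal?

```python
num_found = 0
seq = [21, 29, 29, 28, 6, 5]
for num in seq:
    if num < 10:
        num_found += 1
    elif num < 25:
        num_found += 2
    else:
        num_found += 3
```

Let's trace through this code step by step.

Initialize: num_found = 0
Initialize: seq = [21, 29, 29, 28, 6, 5]
Entering loop: for num in seq:

After execution: num_found = 13
13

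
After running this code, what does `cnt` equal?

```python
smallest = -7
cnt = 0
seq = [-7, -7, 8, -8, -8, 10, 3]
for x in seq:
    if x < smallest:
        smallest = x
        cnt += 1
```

Let's trace through this code step by step.

Initialize: smallest = -7
Initialize: cnt = 0
Initialize: seq = [-7, -7, 8, -8, -8, 10, 3]
Entering loop: for x in seq:

After execution: cnt = 1
1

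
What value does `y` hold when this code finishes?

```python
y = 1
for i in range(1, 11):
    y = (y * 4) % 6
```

Let's trace through this code step by step.

Initialize: y = 1
Entering loop: for i in range(1, 11):

After execution: y = 4
4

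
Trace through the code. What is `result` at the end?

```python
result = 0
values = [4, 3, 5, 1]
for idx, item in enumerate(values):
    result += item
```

Let's trace through this code step by step.

Initialize: result = 0
Initialize: values = [4, 3, 5, 1]
Entering loop: for idx, item in enumerate(values):

After execution: result = 13
13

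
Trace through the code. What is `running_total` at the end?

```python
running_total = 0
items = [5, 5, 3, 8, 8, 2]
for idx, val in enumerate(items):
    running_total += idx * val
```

Let's trace through this code step by step.

Initialize: running_total = 0
Initialize: items = [5, 5, 3, 8, 8, 2]
Entering loop: for idx, val in enumerate(items):

After execution: running_total = 77
77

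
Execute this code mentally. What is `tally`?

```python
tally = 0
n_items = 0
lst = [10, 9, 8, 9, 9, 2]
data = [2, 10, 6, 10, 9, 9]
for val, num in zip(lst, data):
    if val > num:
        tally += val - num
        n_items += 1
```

Let's trace through this code step by step.

Initialize: tally = 0
Initialize: n_items = 0
Initialize: lst = [10, 9, 8, 9, 9, 2]
Initialize: data = [2, 10, 6, 10, 9, 9]
Entering loop: for val, num in zip(lst, data):

After execution: tally = 10
10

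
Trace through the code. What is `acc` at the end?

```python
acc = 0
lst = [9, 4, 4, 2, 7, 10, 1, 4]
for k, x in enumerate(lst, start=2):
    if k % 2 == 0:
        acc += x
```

Let's trace through this code step by step.

Initialize: acc = 0
Initialize: lst = [9, 4, 4, 2, 7, 10, 1, 4]
Entering loop: for k, x in enumerate(lst, start=2):

After execution: acc = 21
21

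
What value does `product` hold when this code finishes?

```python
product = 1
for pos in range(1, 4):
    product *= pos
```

Let's trace through this code step by step.

Initialize: product = 1
Entering loop: for pos in range(1, 4):

After execution: product = 6
6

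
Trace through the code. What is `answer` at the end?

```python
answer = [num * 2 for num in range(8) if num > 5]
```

Let's trace through this code step by step.

Initialize: answer = [num * 2 for num in range(8) if num > 5]

After execution: answer = [12, 14]
[12, 14]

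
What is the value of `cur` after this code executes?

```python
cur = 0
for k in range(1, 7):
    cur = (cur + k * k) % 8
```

Let's trace through this code step by step.

Initialize: cur = 0
Entering loop: for k in range(1, 7):

After execution: cur = 3
3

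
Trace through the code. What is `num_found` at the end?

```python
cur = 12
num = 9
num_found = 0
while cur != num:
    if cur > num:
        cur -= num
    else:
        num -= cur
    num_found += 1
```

Let's trace through this code step by step.

Initialize: cur = 12
Initialize: num = 9
Initialize: num_found = 0
Entering loop: while cur != num:

After execution: num_found = 3
3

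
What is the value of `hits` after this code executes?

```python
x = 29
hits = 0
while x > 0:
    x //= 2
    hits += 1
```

Let's trace through this code step by step.

Initialize: x = 29
Initialize: hits = 0
Entering loop: while x > 0:

After execution: hits = 5
5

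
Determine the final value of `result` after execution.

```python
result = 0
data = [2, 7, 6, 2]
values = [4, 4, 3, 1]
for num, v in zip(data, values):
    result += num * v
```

Let's trace through this code step by step.

Initialize: result = 0
Initialize: data = [2, 7, 6, 2]
Initialize: values = [4, 4, 3, 1]
Entering loop: for num, v in zip(data, values):

After execution: result = 56
56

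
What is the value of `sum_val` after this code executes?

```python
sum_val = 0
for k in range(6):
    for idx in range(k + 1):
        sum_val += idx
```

Let's trace through this code step by step.

Initialize: sum_val = 0
Entering loop: for k in range(6):

After execution: sum_val = 35
35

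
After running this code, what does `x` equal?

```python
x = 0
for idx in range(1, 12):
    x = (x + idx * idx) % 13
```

Let's trace through this code step by step.

Initialize: x = 0
Entering loop: for idx in range(1, 12):

After execution: x = 12
12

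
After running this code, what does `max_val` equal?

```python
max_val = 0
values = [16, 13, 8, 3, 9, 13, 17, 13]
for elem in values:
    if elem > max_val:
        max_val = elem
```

Let's trace through this code step by step.

Initialize: max_val = 0
Initialize: values = [16, 13, 8, 3, 9, 13, 17, 13]
Entering loop: for elem in values:

After execution: max_val = 17
17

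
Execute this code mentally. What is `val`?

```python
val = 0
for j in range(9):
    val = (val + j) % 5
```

Let's trace through this code step by step.

Initialize: val = 0
Entering loop: for j in range(9):

After execution: val = 1
1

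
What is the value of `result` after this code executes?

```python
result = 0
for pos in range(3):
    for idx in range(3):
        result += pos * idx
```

Let's trace through this code step by step.

Initialize: result = 0
Entering loop: for pos in range(3):

After execution: result = 9
9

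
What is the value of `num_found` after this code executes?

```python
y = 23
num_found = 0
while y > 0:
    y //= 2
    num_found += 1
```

Let's trace through this code step by step.

Initialize: y = 23
Initialize: num_found = 0
Entering loop: while y > 0:

After execution: num_found = 5
5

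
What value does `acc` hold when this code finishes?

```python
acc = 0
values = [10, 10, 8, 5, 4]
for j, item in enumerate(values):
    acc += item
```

Let's trace through this code step by step.

Initialize: acc = 0
Initialize: values = [10, 10, 8, 5, 4]
Entering loop: for j, item in enumerate(values):

After execution: acc = 37
37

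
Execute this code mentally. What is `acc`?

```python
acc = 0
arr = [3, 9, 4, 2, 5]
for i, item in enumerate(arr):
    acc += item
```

Let's trace through this code step by step.

Initialize: acc = 0
Initialize: arr = [3, 9, 4, 2, 5]
Entering loop: for i, item in enumerate(arr):

After execution: acc = 23
23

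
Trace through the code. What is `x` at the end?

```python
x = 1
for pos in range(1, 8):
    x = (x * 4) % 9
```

Let's trace through this code step by step.

Initialize: x = 1
Entering loop: for pos in range(1, 8):

After execution: x = 4
4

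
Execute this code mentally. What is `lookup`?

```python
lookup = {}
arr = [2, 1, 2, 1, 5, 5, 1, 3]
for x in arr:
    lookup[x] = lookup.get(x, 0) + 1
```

Let's trace through this code step by step.

Initialize: lookup = {}
Initialize: arr = [2, 1, 2, 1, 5, 5, 1, 3]
Entering loop: for x in arr:

After execution: lookup = {2: 2, 1: 3, 5: 2, 3: 1}
{2: 2, 1: 3, 5: 2, 3: 1}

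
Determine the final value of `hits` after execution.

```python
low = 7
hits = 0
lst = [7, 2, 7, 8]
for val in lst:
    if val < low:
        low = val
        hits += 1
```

Let's trace through this code step by step.

Initialize: low = 7
Initialize: hits = 0
Initialize: lst = [7, 2, 7, 8]
Entering loop: for val in lst:

After execution: hits = 1
1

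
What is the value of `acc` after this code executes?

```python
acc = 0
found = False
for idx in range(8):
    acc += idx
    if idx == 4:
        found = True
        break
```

Let's trace through this code step by step.

Initialize: acc = 0
Initialize: found = False
Entering loop: for idx in range(8):

After execution: acc = 10
10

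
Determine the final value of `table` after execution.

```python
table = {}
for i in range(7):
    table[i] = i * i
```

Let's trace through this code step by step.

Initialize: table = {}
Entering loop: for i in range(7):

After execution: table = {0: 0, 1: 1, 2: 4, 3: 9, 4: 16, 5: 25, 6: 36}
{0: 0, 1: 1, 2: 4, 3: 9, 4: 16, 5: 25, 6: 36}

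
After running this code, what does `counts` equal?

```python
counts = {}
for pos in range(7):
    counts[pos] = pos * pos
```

Let's trace through this code step by step.

Initialize: counts = {}
Entering loop: for pos in range(7):

After execution: counts = {0: 0, 1: 1, 2: 4, 3: 9, 4: 16, 5: 25, 6: 36}
{0: 0, 1: 1, 2: 4, 3: 9, 4: 16, 5: 25, 6: 36}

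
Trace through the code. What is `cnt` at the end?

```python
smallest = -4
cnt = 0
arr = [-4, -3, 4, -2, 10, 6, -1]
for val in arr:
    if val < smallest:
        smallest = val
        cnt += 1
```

Let's trace through this code step by step.

Initialize: smallest = -4
Initialize: cnt = 0
Initialize: arr = [-4, -3, 4, -2, 10, 6, -1]
Entering loop: for val in arr:

After execution: cnt = 0
0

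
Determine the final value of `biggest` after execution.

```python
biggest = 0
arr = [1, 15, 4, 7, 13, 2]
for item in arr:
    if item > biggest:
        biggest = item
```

Let's trace through this code step by step.

Initialize: biggest = 0
Initialize: arr = [1, 15, 4, 7, 13, 2]
Entering loop: for item in arr:

After execution: biggest = 15
15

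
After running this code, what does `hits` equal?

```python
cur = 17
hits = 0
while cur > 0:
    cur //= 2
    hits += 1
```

Let's trace through this code step by step.

Initialize: cur = 17
Initialize: hits = 0
Entering loop: while cur > 0:

After execution: hits = 5
5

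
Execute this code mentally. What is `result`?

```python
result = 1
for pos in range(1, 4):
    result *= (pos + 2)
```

Let's trace through this code step by step.

Initialize: result = 1
Entering loop: for pos in range(1, 4):

After execution: result = 60
60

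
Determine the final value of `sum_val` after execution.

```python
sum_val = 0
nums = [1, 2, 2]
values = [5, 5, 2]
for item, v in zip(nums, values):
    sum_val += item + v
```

Let's trace through this code step by step.

Initialize: sum_val = 0
Initialize: nums = [1, 2, 2]
Initialize: values = [5, 5, 2]
Entering loop: for item, v in zip(nums, values):

After execution: sum_val = 17
17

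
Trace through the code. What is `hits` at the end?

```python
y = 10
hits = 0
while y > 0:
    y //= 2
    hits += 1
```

Let's trace through this code step by step.

Initialize: y = 10
Initialize: hits = 0
Entering loop: while y > 0:

After execution: hits = 4
4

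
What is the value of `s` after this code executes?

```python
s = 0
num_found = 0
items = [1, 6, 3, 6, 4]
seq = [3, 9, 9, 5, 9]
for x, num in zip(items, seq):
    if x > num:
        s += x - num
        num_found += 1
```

Let's trace through this code step by step.

Initialize: s = 0
Initialize: num_found = 0
Initialize: items = [1, 6, 3, 6, 4]
Initialize: seq = [3, 9, 9, 5, 9]
Entering loop: for x, num in zip(items, seq):

After execution: s = 1
1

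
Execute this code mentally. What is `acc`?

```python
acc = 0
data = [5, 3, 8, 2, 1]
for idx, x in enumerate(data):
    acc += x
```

Let's trace through this code step by step.

Initialize: acc = 0
Initialize: data = [5, 3, 8, 2, 1]
Entering loop: for idx, x in enumerate(data):

After execution: acc = 19
19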